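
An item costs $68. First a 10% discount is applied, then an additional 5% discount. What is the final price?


First discount:
10% of $68 = $6.80
Price after first discount:
$68 - $6.80 = $61.20
Second discount:
5% of $61.20 = $3.06
Final price:
$61.20 - $3.06 = $58.14

$58.14


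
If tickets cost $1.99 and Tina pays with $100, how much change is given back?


Start with the amount paid:
$100
Subtract the price:
$100 - $1.99 = $98.01

$98.01


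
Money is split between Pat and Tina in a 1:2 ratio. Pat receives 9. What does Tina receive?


Find the multiplier:
9 / 1 = 9
Apply to Tina's share:
2 x 9 = 18

18


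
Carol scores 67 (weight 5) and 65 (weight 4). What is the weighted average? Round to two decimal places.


Weighted sum:
5 x 67 + 4 x 65 = 595
Total weight:
5 + 4 = 9
Weighted average:
595 / 9 = 66.1111... ≈ 66.11

66.11


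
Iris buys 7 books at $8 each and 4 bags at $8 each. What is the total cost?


Cost of books:
7 x $8 = $56
Cost of bags:
4 x $8 = $32
Add both:
$56 + $32 = $88

$88


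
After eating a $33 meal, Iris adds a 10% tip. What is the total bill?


Calculate the tip:
10% of $33 = $3.30
Add tip to meal cost:
$33 + $3.30 = $36.30

$36.30


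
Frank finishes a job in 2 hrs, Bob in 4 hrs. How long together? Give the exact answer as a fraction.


Frank's rate: 1/2 of the job per hour
Bob's rate: 1/4 of the job per hour
Combined rate: 1/2 + 1/4 = 3/4 per hour
Time = 1 / (3/4) = 4/3 hours (≈ 1.33 hours)

4/3 hours


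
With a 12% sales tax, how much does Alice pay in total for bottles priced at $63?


Calculate the tax:
12% of $63 = $7.56
Add tax to price:
$63 + $7.56 = $70.56

$70.56


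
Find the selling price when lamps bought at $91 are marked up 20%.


Calculate the markup amount:
20% of $91 = $18.20
Add to cost:
$91 + $18.20 = $109.20

$109.20


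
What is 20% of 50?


Convert percentage to decimal:
20% = 0.2
Multiply:
50 x 0.2 = 10

10


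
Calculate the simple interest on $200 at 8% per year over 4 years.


Use the formula I = P x R x T / 100
P x R x T = 200 x 8 x 4 = 6400
I = 6400 / 100 = $64

$64


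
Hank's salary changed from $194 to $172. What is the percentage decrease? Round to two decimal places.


Find the absolute change:
|172 - 194| = 22
Divide by original and multiply by 100:
22 / 194 x 100 = 11.3402...% ≈ 11.34%

11.34%


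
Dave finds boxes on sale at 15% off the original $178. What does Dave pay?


Calculate the discount amount:
15% of $178 = $26.70
Subtract from original:
$178 - $26.70 = $151.30

$151.30


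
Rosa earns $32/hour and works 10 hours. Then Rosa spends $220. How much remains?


Calculate earnings:
10 x $32 = $320
Subtract spending:
$320 - $220 = $100

$100


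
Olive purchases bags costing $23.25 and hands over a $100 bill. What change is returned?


Start with the amount paid:
$100
Subtract the price:
$100 - $23.25 = $76.75

$76.75


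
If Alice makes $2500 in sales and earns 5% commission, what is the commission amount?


Convert rate to decimal:
5% = 0.05
Multiply by sales:
$2500 x 0.05 = $125

$125


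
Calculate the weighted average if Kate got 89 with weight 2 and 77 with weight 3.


Weighted sum:
2 x 89 + 3 x 77 = 409
Total weight:
2 + 3 = 5
Weighted average:
409 / 5 = 81.8

81.8


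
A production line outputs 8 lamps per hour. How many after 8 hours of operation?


Production rate: 8 lamps per hour
Time: 8 hours
Total: 8 x 8 = 64 lamps

64 lamps


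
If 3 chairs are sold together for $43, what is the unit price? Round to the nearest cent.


Total cost: $43
Number of items: 3
Unit price: $43 / 3 = $14.3333... ≈ $14.33

$14.33


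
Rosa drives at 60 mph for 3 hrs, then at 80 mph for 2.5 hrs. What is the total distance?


Leg 1 distance:
60 x 3 = 180 miles
Leg 2 distance:
80 x 2.5 = 200 miles
Total distance:
180 + 200 = 380 miles

380 miles


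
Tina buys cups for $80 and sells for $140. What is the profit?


Selling price = $140
Cost price = $80
Profit = selling price - cost price:
Profit = $140 - $80 = $60

$60


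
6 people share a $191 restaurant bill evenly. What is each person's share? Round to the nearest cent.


Total bill: $191
Number of people: 6
Each pays: $191 / 6 = $31.8333... ≈ $31.83

$31.83


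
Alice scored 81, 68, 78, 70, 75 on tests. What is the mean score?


Add the scores:
81 + 68 + 78 + 70 + 75 = 372
Divide by the number of tests:
372 / 5 = 74.4

74.4


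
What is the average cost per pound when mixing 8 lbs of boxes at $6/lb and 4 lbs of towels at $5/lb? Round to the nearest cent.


Cost of boxes:
8 x $6 = $48
Cost of towels:
4 x $5 = $20
Total cost: $48 + $20 = $68
Total weight: 12 lbs
Average: $68 / 12 = $5.6666... ≈ $5.67/lb

$5.67/lb


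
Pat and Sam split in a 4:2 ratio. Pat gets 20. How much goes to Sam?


Find the multiplier:
20 / 4 = 5
Apply to Sam's share:
2 x 5 = 10

10


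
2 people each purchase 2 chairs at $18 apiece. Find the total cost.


Cost per person:
2 x $18 = $36
Group total:
2 x $36 = $72

$72


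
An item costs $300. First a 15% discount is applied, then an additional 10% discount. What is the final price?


First discount:
15% of $300 = $45
Price after first discount:
$300 - $45 = $255
Second discount:
10% of $255 = $25.50
Final price:
$255 - $25.50 = $229.50

$229.50


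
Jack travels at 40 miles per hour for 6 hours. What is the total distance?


Use the formula: distance = speed x time
Speed = 40 mph, Time = 6 hours
40 x 6 = 240 miles

240 miles


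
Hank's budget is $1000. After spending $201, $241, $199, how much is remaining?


Add up expenses:
$201 + $241 + $199 = $641
Subtract from budget:
$1000 - $641 = $359

$359


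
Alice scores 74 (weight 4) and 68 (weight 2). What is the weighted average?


Weighted sum:
4 x 74 + 2 x 68 = 432
Total weight:
4 + 2 = 6
Weighted average:
432 / 6 = 72

72


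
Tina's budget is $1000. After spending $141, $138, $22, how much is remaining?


Add up expenses:
$141 + $138 + $22 = $301
Subtract from budget:
$1000 - $301 = $699

$699


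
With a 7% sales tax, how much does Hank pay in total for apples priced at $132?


Calculate the tax:
7% of $132 = $9.24
Add tax to price:
$132 + $9.24 = $141.24

$141.24


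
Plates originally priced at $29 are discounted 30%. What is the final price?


Calculate the discount amount:
30% of $29 = $8.70
Subtract from original:
$29 - $8.70 = $20.30

$20.30


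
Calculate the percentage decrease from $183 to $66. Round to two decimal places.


Find the absolute change:
|66 - 183| = 117
Divide by original and multiply by 100:
117 / 183 x 100 = 63.9344...% ≈ 63.93%

63.93%


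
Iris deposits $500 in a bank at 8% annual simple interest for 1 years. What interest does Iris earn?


Use the formula I = P x R x T / 100
P x R x T = 500 x 8 x 1 = 4000
I = 4000 / 100 = $40

$40


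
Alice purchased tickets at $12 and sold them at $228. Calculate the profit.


Selling price = $228
Cost price = $12
Profit = selling price - cost price:
Profit = $228 - $12 = $216

$216


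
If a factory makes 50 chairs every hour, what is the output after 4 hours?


Production rate: 50 chairs per hour
Time: 4 hours
Total: 50 x 4 = 200 chairs

200 chairs


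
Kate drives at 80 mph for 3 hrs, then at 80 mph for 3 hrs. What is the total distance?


Leg 1 distance:
80 x 3 = 240 miles
Leg 2 distance:
80 x 3 = 240 miles
Total distance:
240 + 240 = 480 miles

480 miles


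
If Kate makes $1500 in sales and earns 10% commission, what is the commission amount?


Convert rate to decimal:
10% = 0.1
Multiply by sales:
$1500 x 0.1 = $150

$150


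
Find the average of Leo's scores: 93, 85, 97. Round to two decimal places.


Add the scores:
93 + 85 + 97 = 275
Divide by the number of tests:
275 / 3 = 91.6666... ≈ 91.67

91.67


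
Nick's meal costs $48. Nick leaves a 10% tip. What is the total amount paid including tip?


Calculate the tip:
10% of $48 = $4.80
Add tip to meal cost:
$48 + $4.80 = $52.80

$52.80


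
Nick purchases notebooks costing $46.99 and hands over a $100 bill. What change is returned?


Start with the amount paid:
$100
Subtract the price:
$100 - $46.99 = $53.01

$53.01


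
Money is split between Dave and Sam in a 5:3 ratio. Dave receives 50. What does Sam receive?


Find the multiplier:
50 / 5 = 10
Apply to Sam's share:
3 x 10 = 30

30


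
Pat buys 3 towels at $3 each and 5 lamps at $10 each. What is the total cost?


Cost of towels:
3 x $3 = $9
Cost of lamps:
5 x $10 = $50
Add both:
$9 + $50 = $59

$59


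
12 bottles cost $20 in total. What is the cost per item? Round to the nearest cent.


Total cost: $20
Number of items: 12
Unit price: $20 / 12 = $1.6666... ≈ $1.67

$1.67


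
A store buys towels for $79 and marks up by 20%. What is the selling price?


Calculate the markup amount:
20% of $79 = $15.80
Add to cost:
$79 + $15.80 = $94.80

$94.80


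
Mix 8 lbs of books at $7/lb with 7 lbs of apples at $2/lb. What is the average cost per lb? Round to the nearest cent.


Cost of books:
8 x $7 = $56
Cost of apples:
7 x $2 = $14
Total cost: $56 + $14 = $70
Total weight: 15 lbs
Average: $70 / 15 = $4.6666... ≈ $4.67/lb

$4.67/lb


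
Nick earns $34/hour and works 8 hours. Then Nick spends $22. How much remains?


Calculate earnings:
8 x $34 = $272
Subtract spending:
$272 - $22 = $250

$250


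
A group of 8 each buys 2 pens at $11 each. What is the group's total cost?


Cost per person:
2 x $11 = $22
Group total:
8 x $22 = $176

$176


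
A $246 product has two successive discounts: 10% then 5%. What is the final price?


First discount:
10% of $246 = $24.60
Price after first discount:
$246 - $24.60 = $221.40
Second discount:
5% of $221.40 = $11.07
Final price:
$221.40 - $11.07 = $210.33

$210.33


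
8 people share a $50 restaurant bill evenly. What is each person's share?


Total bill: $50
Number of people: 8
Each pays: $50 / 8 = $6.25

$6.25


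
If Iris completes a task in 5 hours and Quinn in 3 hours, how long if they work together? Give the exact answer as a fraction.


Iris's rate: 1/5 of the job per hour
Quinn's rate: 1/3 of the job per hour
Combined rate: 1/5 + 1/3 = 8/15 per hour
Time = 1 / (8/15) = 15/8 hours (≈ 1.88 hours)

15/8 hours


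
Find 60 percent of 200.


Convert percentage to decimal:
60% = 0.6
Multiply:
200 x 0.6 = 120

120


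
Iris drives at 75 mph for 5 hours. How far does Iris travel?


Use the formula: distance = speed x time
Speed = 75 mph, Time = 5 hours
75 x 5 = 375 miles

375 miles


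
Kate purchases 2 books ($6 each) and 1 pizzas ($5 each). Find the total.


Cost of books:
2 x $6 = $12
Cost of pizzas:
1 x $5 = $5
Add both:
$12 + $5 = $17

$17


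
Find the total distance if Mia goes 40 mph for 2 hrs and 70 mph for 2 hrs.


Leg 1 distance:
40 x 2 = 80 miles
Leg 2 distance:
70 x 2 = 140 miles
Total distance:
80 + 140 = 220 miles

220 miles


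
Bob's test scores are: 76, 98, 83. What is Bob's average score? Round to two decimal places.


Add the scores:
76 + 98 + 83 = 257
Divide by the number of tests:
257 / 3 = 85.6666... ≈ 85.67

85.67


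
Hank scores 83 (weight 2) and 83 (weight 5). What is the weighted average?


Weighted sum:
2 x 83 + 5 x 83 = 581
Total weight:
2 + 5 = 7
Weighted average:
581 / 7 = 83

83


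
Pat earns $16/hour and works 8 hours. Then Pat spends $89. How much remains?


Calculate earnings:
8 x $16 = $128
Subtract spending:
$128 - $89 = $39

$39


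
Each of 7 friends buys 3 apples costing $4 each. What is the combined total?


Cost per person:
3 x $4 = $12
Group total:
7 x $12 = $84

$84


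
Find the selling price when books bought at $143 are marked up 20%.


Calculate the markup amount:
20% of $143 = $28.60
Add to cost:
$143 + $28.60 = $171.60

$171.60


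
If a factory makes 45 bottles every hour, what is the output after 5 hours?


Production rate: 45 bottles per hour
Time: 5 hours
Total: 45 x 5 = 225 bottles

225 bottles


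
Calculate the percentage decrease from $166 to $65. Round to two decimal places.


Find the absolute change:
|65 - 166| = 101
Divide by original and multiply by 100:
101 / 166 x 100 = 60.8433...% ≈ 60.84%

60.84%


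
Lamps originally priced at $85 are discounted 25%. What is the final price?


Calculate the discount amount:
25% of $85 = $21.25
Subtract from original:
$85 - $21.25 = $63.75

$63.75


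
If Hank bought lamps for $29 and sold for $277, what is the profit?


Selling price = $277
Cost price = $29
Profit = selling price - cost price:
Profit = $277 - $29 = $248

$248


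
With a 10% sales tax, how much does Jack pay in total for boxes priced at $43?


Calculate the tax:
10% of $43 = $4.30
Add tax to price:
$43 + $4.30 = $47.30

$47.30


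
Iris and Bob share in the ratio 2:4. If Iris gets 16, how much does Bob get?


Find the multiplier:
16 / 2 = 8
Apply to Bob's share:
4 x 8 = 32

32


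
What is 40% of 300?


Convert percentage to decimal:
40% = 0.4
Multiply:
300 x 0.4 = 120

120


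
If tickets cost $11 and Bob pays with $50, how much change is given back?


Start with the amount paid:
$50
Subtract the price:
$50 - $11 = $39

$39


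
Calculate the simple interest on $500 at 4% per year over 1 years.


Use the formula I = P x R x T / 100
P x R x T = 500 x 4 x 1 = 2000
I = 2000 / 100 = $20

$20


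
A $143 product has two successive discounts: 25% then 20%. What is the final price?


First discount:
25% of $143 = $35.75
Price after first discount:
$143 - $35.75 = $107.25
Second discount:
20% of $107.25 = $21.45
Final price:
$107.25 - $21.45 = $85.80

$85.80


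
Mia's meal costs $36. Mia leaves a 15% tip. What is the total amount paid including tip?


Calculate the tip:
15% of $36 = $5.40
Add tip to meal cost:
$36 + $5.40 = $41.40

$41.40


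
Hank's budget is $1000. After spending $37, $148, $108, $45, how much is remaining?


Add up expenses:
$37 + $148 + $108 + $45 = $338
Subtract from budget:
$1000 - $338 = $662

$662


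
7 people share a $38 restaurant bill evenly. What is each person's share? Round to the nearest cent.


Total bill: $38
Number of people: 7
Each pays: $38 / 7 = $5.4285... ≈ $5.43

$5.43


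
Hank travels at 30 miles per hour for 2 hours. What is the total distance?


Use the formula: distance = speed x time
Speed = 30 mph, Time = 2 hours
30 x 2 = 60 miles

60 miles


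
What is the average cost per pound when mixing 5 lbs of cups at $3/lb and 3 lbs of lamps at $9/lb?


Cost of cups:
5 x $3 = $15
Cost of lamps:
3 x $9 = $27
Total cost: $15 + $27 = $42
Total weight: 8 lbs
Average: $42 / 8 = $5.25/lb

$5.25/lb


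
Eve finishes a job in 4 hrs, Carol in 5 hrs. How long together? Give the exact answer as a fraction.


Eve's rate: 1/4 of the job per hour
Carol's rate: 1/5 of the job per hour
Combined rate: 1/4 + 1/5 = 9/20 per hour
Time = 1 / (9/20) = 20/9 hours (≈ 2.22 hours)

20/9 hours


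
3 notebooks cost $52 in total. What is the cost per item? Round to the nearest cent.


Total cost: $52
Number of items: 3
Unit price: $52 / 3 = $17.3333... ≈ $17.33

$17.33


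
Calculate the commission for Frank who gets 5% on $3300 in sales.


Convert rate to decimal:
5% = 0.05
Multiply by sales:
$3300 x 0.05 = $165

$165


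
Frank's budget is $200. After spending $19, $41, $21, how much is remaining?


Add up expenses:
$19 + $41 + $21 = $81
Subtract from budget:
$200 - $81 = $119

$119


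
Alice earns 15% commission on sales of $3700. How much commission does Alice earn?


Convert rate to decimal:
15% = 0.15
Multiply by sales:
$3700 x 0.15 = $555

$555


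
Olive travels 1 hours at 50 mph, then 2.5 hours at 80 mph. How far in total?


Leg 1 distance:
50 x 1 = 50 miles
Leg 2 distance:
80 x 2.5 = 200 miles
Total distance:
50 + 200 = 250 miles

250 miles


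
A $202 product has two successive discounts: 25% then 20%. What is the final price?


First discount:
25% of $202 = $50.50
Price after first discount:
$202 - $50.50 = $151.50
Second discount:
20% of $151.50 = $30.30
Final price:
$151.50 - $30.30 = $121.20

$121.20


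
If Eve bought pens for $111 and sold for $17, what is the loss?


Selling price = $17
Cost price = $111
Loss = cost price - selling price:
Loss = $111 - $17 = $94

$94


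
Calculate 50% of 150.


Convert percentage to decimal:
50% = 0.5
Multiply:
150 x 0.5 = 75

75


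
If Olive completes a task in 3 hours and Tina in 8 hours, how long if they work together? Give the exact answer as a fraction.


Olive's rate: 1/3 of the job per hour
Tina's rate: 1/8 of the job per hour
Combined rate: 1/3 + 1/8 = 11/24 per hour
Time = 1 / (11/24) = 24/11 hours (≈ 2.18 hours)

24/11 hours


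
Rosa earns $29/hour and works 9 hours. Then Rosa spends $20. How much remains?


Calculate earnings:
9 x $29 = $261
Subtract spending:
$261 - $20 = $241

$241


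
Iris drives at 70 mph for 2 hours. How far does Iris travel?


Use the formula: distance = speed x time
Speed = 70 mph, Time = 2 hours
70 x 2 = 140 miles

140 miles


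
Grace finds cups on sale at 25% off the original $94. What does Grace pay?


Calculate the discount amount:
25% of $94 = $23.50
Subtract from original:
$94 - $23.50 = $70.50

$70.50


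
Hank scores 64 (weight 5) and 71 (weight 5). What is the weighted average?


Weighted sum:
5 x 64 + 5 x 71 = 675
Total weight:
5 + 5 = 10
Weighted average:
675 / 10 = 67.5

67.5


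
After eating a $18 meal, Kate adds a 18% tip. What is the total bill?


Calculate the tip:
18% of $18 = $3.24
Add tip to meal cost:
$18 + $3.24 = $21.24

$21.24


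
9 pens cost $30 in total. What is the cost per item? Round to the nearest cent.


Total cost: $30
Number of items: 9
Unit price: $30 / 9 = $3.3333... ≈ $3.33

$3.33


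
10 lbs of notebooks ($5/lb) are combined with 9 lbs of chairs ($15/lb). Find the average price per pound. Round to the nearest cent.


Cost of notebooks:
10 x $5 = $50
Cost of chairs:
9 x $15 = $135
Total cost: $50 + $135 = $185
Total weight: 19 lbs
Average: $185 / 19 = $9.7368... ≈ $9.74/lb

$9.74/lb


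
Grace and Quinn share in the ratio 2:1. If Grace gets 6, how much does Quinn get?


Find the multiplier:
6 / 2 = 3
Apply to Quinn's share:
1 x 3 = 3

3


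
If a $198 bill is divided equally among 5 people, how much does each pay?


Total bill: $198
Number of people: 5
Each pays: $198 / 5 = $39.60

$39.60


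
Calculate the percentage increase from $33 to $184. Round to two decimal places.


Find the absolute change:
|184 - 33| = 151
Divide by original and multiply by 100:
151 / 33 x 100 = 457.5757...% ≈ 457.58%

457.58%


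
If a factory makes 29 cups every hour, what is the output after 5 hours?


Production rate: 29 cups per hour
Time: 5 hours
Total: 29 x 5 = 145 cups

145 cups


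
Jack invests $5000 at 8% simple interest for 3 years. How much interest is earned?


Use the formula I = P x R x T / 100
P x R x T = 5000 x 8 x 3 = 120000
I = 120000 / 100 = $1200

$1200


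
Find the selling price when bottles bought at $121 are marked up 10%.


Calculate the markup amount:
10% of $121 = $12.10
Add to cost:
$121 + $12.10 = $133.10

$133.10


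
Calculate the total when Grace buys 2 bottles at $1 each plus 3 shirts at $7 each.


Cost of bottles:
2 x $1 = $2
Cost of shirts:
3 x $7 = $21
Add both:
$2 + $21 = $23

$23


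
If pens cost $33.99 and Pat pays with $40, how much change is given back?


Start with the amount paid:
$40
Subtract the price:
$40 - $33.99 = $6.01

$6.01


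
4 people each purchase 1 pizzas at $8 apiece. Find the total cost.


Cost per person:
1 x $8 = $8
Group total:
4 x $8 = $32

$32


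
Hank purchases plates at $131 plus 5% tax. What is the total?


Calculate the tax:
5% of $131 = $6.55
Add tax to price:
$131 + $6.55 = $137.55

$137.55


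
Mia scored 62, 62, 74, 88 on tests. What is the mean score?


Add the scores:
62 + 62 + 74 + 88 = 286
Divide by the number of tests:
286 / 4 = 71.5

71.5


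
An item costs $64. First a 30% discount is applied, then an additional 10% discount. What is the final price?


First discount:
30% of $64 = $19.20
Price after first discount:
$64 - $19.20 = $44.80
Second discount:
10% of $44.80 = $4.48
Final price:
$44.80 - $4.48 = $40.32

$40.32


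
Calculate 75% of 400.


Convert percentage to decimal:
75% = 0.75
Multiply:
400 x 0.75 = 300

300


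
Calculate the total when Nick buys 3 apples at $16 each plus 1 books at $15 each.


Cost of apples:
3 x $16 = $48
Cost of books:
1 x $15 = $15
Add both:
$48 + $15 = $63

$63


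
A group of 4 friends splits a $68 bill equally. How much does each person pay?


Total bill: $68
Number of people: 4
Each pays: $68 / 4 = $17

$17


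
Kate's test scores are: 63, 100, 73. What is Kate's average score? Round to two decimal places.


Add the scores:
63 + 100 + 73 = 236
Divide by the number of tests:
236 / 3 = 78.6666... ≈ 78.67

78.67


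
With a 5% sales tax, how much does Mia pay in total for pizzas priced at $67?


Calculate the tax:
5% of $67 = $3.35
Add tax to price:
$67 + $3.35 = $70.35

$70.35


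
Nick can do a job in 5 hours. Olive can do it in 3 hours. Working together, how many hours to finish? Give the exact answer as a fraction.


Nick's rate: 1/5 of the job per hour
Olive's rate: 1/3 of the job per hour
Combined rate: 1/5 + 1/3 = 8/15 per hour
Time = 1 / (8/15) = 15/8 hours (≈ 1.88 hours)

15/8 hours


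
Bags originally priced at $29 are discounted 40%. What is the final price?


Calculate the discount amount:
40% of $29 = $11.60
Subtract from original:
$29 - $11.60 = $17.40

$17.40


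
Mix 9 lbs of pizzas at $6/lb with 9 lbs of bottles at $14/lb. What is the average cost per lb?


Cost of pizzas:
9 x $6 = $54
Cost of bottles:
9 x $14 = $126
Total cost: $54 + $126 = $180
Total weight: 18 lbs
Average: $180 / 18 = $10/lb

$10/lb


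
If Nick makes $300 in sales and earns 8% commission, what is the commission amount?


Convert rate to decimal:
8% = 0.08
Multiply by sales:
$300 x 0.08 = $24

$24


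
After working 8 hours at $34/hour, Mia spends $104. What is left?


Calculate earnings:
8 x $34 = $272
Subtract spending:
$272 - $104 = $168

$168


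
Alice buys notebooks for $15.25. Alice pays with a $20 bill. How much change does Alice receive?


Start with the amount paid:
$20
Subtract the price:
$20 - $15.25 = $4.75

$4.75


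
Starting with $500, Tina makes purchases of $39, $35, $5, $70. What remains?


Add up expenses:
$39 + $35 + $5 + $70 = $149
Subtract from budget:
$500 - $149 = $351

$351


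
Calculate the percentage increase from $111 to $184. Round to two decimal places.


Find the absolute change:
|184 - 111| = 73
Divide by original and multiply by 100:
73 / 111 x 100 = 65.7657...% ≈ 65.77%

65.77%


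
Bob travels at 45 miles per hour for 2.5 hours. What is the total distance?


Use the formula: distance = speed x time
Speed = 45 mph, Time = 2.5 hours
45 x 2.5 = 112.5 miles

112.5 miles


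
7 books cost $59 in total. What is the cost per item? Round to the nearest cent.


Total cost: $59
Number of items: 7
Unit price: $59 / 7 = $8.4285... ≈ $8.43

$8.43


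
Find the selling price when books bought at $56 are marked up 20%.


Calculate the markup amount:
20% of $56 = $11.20
Add to cost:
$56 + $11.20 = $67.20

$67.20


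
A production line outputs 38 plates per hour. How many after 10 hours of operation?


Production rate: 38 plates per hour
Time: 10 hours
Total: 38 x 10 = 380 plates

380 plates


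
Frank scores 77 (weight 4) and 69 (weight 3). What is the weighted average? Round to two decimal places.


Weighted sum:
4 x 77 + 3 x 69 = 515
Total weight:
4 + 3 = 7
Weighted average:
515 / 7 = 73.5714... ≈ 73.57

73.57


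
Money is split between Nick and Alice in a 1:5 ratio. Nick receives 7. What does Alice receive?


Find the multiplier:
7 / 1 = 7
Apply to Alice's share:
5 x 7 = 35

35


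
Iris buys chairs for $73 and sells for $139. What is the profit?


Selling price = $139
Cost price = $73
Profit = selling price - cost price:
Profit = $139 - $73 = $66

$66


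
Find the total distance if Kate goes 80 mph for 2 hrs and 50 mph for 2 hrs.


Leg 1 distance:
80 x 2 = 160 miles
Leg 2 distance:
50 x 2 = 100 miles
Total distance:
160 + 100 = 260 miles

260 miles


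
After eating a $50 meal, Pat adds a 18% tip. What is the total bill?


Calculate the tip:
18% of $50 = $9
Add tip to meal cost:
$50 + $9 = $59

$59


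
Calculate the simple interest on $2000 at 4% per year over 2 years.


Use the formula I = P x R x T / 100
P x R x T = 2000 x 4 x 2 = 16000
I = 16000 / 100 = $160

$160


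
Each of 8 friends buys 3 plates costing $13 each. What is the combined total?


Cost per person:
3 x $13 = $39
Group total:
8 x $39 = $312

$312


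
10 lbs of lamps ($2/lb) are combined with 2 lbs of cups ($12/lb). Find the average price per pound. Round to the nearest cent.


Cost of lamps:
10 x $2 = $20
Cost of cups:
2 x $12 = $24
Total cost: $20 + $24 = $44
Total weight: 12 lbs
Average: $44 / 12 = $3.6666... ≈ $3.67/lb

$3.67/lb


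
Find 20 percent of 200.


Convert percentage to decimal:
20% = 0.2
Multiply:
200 x 0.2 = 40

40


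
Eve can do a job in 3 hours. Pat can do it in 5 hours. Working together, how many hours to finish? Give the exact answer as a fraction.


Eve's rate: 1/3 of the job per hour
Pat's rate: 1/5 of the job per hour
Combined rate: 1/3 + 1/5 = 8/15 per hour
Time = 1 / (8/15) = 15/8 hours (≈ 1.88 hours)

15/8 hours


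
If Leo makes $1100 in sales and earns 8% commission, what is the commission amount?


Convert rate to decimal:
8% = 0.08
Multiply by sales:
$1100 x 0.08 = $88

$88


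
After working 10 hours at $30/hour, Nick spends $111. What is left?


Calculate earnings:
10 x $30 = $300
Subtract spending:
$300 - $111 = $189

$189


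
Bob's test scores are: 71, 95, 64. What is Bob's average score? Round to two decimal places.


Add the scores:
71 + 95 + 64 = 230
Divide by the number of tests:
230 / 3 = 76.6666... ≈ 76.67

76.67


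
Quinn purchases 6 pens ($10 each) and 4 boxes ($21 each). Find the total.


Cost of pens:
6 x $10 = $60
Cost of boxes:
4 x $21 = $84
Add both:
$60 + $84 = $144

$144


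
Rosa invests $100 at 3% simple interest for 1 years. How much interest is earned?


Use the formula I = P x R x T / 100
P x R x T = 100 x 3 x 1 = 300
I = 300 / 100 = $3

$3


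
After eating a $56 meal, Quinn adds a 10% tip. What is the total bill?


Calculate the tip:
10% of $56 = $5.60
Add tip to meal cost:
$56 + $5.60 = $61.60

$61.60


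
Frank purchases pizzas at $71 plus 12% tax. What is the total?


Calculate the tax:
12% of $71 = $8.52
Add tax to price:
$71 + $8.52 = $79.52

$79.52


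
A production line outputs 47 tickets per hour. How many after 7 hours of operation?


Production rate: 47 tickets per hour
Time: 7 hours
Total: 47 x 7 = 329 tickets

329 tickets


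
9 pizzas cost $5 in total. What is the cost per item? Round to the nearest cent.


Total cost: $5
Number of items: 9
Unit price: $5 / 9 = $0.5555... ≈ $0.56

$0.56


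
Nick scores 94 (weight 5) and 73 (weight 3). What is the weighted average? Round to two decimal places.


Weighted sum:
5 x 94 + 3 x 73 = 689
Total weight:
5 + 3 = 8
Weighted average:
689 / 8 = 86.125 ≈ 86.13

86.13


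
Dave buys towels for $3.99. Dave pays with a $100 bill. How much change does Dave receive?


Start with the amount paid:
$100
Subtract the price:
$100 - $3.99 = $96.01

$96.01


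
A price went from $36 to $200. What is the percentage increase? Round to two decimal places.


Find the absolute change:
|200 - 36| = 164
Divide by original and multiply by 100:
164 / 36 x 100 = 455.5555...% ≈ 455.56%

455.56%


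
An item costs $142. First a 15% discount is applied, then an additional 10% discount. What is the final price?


First discount:
15% of $142 = $21.30
Price after first discount:
$142 - $21.30 = $120.70
Second discount:
10% of $120.70 = $12.07
Final price:
$120.70 - $12.07 = $108.63

$108.63


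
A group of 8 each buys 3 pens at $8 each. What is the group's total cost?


Cost per person:
3 x $8 = $24
Group total:
8 x $24 = $192

$192


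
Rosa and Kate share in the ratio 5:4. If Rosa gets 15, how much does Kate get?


Find the multiplier:
15 / 5 = 3
Apply to Kate's share:
4 x 3 = 12

12


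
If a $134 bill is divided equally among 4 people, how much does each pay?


Total bill: $134
Number of people: 4
Each pays: $134 / 4 = $33.50

$33.50


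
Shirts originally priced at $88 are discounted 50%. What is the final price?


Calculate the discount amount:
50% of $88 = $44
Subtract from original:
$88 - $44 = $44

$44


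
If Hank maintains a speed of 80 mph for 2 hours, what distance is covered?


Use the formula: distance = speed x time
Speed = 80 mph, Time = 2 hours
80 x 2 = 160 miles

160 miles


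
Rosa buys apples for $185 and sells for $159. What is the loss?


Selling price = $159
Cost price = $185
Loss = cost price - selling price:
Loss = $185 - $159 = $26

$26


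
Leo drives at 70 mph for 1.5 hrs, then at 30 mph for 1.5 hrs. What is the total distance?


Leg 1 distance:
70 x 1.5 = 105 miles
Leg 2 distance:
30 x 1.5 = 45 miles
Total distance:
105 + 45 = 150 miles

150 miles


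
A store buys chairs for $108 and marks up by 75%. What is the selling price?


Calculate the markup amount:
75% of $108 = $81
Add to cost:
$108 + $81 = $189

$189


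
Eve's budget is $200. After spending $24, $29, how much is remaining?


Add up expenses:
$24 + $29 = $53
Subtract from budget:
$200 - $53 = $147

$147


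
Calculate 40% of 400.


Convert percentage to decimal:
40% = 0.4
Multiply:
400 x 0.4 = 160

160


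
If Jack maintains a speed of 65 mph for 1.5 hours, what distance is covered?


Use the formula: distance = speed x time
Speed = 65 mph, Time = 1.5 hours
65 x 1.5 = 97.5 miles

97.5 miles


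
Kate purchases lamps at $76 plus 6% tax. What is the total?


Calculate the tax:
6% of $76 = $4.56
Add tax to price:
$76 + $4.56 = $80.56

$80.56


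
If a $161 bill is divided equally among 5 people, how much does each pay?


Total bill: $161
Number of people: 5
Each pays: $161 / 5 = $32.20

$32.20


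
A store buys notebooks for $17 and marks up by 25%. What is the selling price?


Calculate the markup amount:
25% of $17 = $4.25
Add to cost:
$17 + $4.25 = $21.25

$21.25


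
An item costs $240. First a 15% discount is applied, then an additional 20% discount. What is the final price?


First discount:
15% of $240 = $36
Price after first discount:
$240 - $36 = $204
Second discount:
20% of $204 = $40.80
Final price:
$204 - $40.80 = $163.20

$163.20


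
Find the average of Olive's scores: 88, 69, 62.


Add the scores:
88 + 69 + 62 = 219
Divide by the number of tests:
219 / 3 = 73

73


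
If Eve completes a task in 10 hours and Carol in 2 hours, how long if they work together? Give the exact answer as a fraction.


Eve's rate: 1/10 of the job per hour
Carol's rate: 1/2 of the job per hour
Combined rate: 1/10 + 1/2 = 3/5 per hour
Time = 1 / (3/5) = 5/3 hours (≈ 1.67 hours)

5/3 hours


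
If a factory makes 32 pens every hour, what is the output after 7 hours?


Production rate: 32 pens per hour
Time: 7 hours
Total: 32 x 7 = 224 pens

224 pens


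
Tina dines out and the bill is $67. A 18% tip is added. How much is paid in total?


Calculate the tip:
18% of $67 = $12.06
Add tip to meal cost:
$67 + $12.06 = $79.06

$79.06


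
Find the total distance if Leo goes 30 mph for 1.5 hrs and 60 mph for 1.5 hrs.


Leg 1 distance:
30 x 1.5 = 45 miles
Leg 2 distance:
60 x 1.5 = 90 miles
Total distance:
45 + 90 = 135 miles

135 miles


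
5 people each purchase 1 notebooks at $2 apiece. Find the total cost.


Cost per person:
1 x $2 = $2
Group total:
5 x $2 = $10

$10


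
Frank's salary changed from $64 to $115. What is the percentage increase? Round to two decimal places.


Find the absolute change:
|115 - 64| = 51
Divide by original and multiply by 100:
51 / 64 x 100 = 79.6875% ≈ 79.69%

79.69%


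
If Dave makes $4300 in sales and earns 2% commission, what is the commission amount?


Convert rate to decimal:
2% = 0.02
Multiply by sales:
$4300 x 0.02 = $86

$86


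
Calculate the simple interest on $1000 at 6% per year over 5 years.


Use the formula I = P x R x T / 100
P x R x T = 1000 x 6 x 5 = 30000
I = 30000 / 100 = $300

$300


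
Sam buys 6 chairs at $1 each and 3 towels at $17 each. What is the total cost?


Cost of chairs:
6 x $1 = $6
Cost of towels:
3 x $17 = $51
Add both:
$6 + $51 = $57

$57


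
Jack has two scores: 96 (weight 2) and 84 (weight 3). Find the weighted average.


Weighted sum:
2 x 96 + 3 x 84 = 444
Total weight:
2 + 3 = 5
Weighted average:
444 / 5 = 88.8

88.8


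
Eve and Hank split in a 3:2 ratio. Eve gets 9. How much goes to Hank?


Find the multiplier:
9 / 3 = 3
Apply to Hank's share:
2 x 3 = 6

6


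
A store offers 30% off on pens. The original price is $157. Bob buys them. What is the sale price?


Calculate the discount amount:
30% of $157 = $47.10
Subtract from original:
$157 - $47.10 = $109.90

$109.90


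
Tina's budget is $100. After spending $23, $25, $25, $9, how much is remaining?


Add up expenses:
$23 + $25 + $25 + $9 = $82
Subtract from budget:
$100 - $82 = $18

$18


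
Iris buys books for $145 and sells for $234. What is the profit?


Selling price = $234
Cost price = $145
Profit = selling price - cost price:
Profit = $234 - $145 = $89

$89


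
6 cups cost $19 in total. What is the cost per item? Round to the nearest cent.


Total cost: $19
Number of items: 6
Unit price: $19 / 6 = $3.1666... ≈ $3.17

$3.17


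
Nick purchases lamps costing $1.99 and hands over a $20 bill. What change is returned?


Start with the amount paid:
$20
Subtract the price:
$20 - $1.99 = $18.01

$18.01


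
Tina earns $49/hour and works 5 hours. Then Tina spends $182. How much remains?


Calculate earnings:
5 x $49 = $245
Subtract spending:
$245 - $182 = $63

$63


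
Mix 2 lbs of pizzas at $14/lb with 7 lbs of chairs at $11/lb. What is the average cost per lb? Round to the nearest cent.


Cost of pizzas:
2 x $14 = $28
Cost of chairs:
7 x $11 = $77
Total cost: $28 + $77 = $105
Total weight: 9 lbs
Average: $105 / 9 = $11.6666... ≈ $11.67/lb

$11.67/lb


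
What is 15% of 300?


Convert percentage to decimal:
15% = 0.15
Multiply:
300 x 0.15 = 45

45


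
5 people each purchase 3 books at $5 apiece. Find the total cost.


Cost per person:
3 x $5 = $15
Group total:
5 x $15 = $75

$75


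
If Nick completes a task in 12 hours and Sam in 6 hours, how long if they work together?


Nick's rate: 1/12 of the job per hour
Sam's rate: 1/6 of the job per hour
Combined rate: 1/12 + 1/6 = 1/4 per hour
Time = 1 / (1/4) = 4 hours

4 hours


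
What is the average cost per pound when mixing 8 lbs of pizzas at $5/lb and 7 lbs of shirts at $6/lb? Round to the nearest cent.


Cost of pizzas:
8 x $5 = $40
Cost of shirts:
7 x $6 = $42
Total cost: $40 + $42 = $82
Total weight: 15 lbs
Average: $82 / 15 = $5.4666... ≈ $5.47/lb

$5.47/lb


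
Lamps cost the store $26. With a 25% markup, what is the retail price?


Calculate the markup amount:
25% of $26 = $6.50
Add to cost:
$26 + $6.50 = $32.50

$32.50


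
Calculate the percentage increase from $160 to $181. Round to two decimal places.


Find the absolute change:
|181 - 160| = 21
Divide by original and multiply by 100:
21 / 160 x 100 = 13.125% ≈ 13.13%

13.13%


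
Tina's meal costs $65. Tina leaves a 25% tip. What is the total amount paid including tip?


Calculate the tip:
25% of $65 = $16.25
Add tip to meal cost:
$65 + $16.25 = $81.25

$81.25


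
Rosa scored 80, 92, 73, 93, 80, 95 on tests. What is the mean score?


Add the scores:
80 + 92 + 73 + 93 + 80 + 95 = 513
Divide by the number of tests:
513 / 6 = 85.5

85.5


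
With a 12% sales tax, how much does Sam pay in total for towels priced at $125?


Calculate the tax:
12% of $125 = $15
Add tax to price:
$125 + $15 = $140

$140


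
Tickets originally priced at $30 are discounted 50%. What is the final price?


Calculate the discount amount:
50% of $30 = $15
Subtract from original:
$30 - $15 = $15

$15


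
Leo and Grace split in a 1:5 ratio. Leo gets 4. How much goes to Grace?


Find the multiplier:
4 / 1 = 4
Apply to Grace's share:
5 x 4 = 20

20


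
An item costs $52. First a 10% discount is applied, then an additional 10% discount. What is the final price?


First discount:
10% of $52 = $5.20
Price after first discount:
$52 - $5.20 = $46.80
Second discount:
10% of $46.80 = $4.68
Final price:
$46.80 - $4.68 = $42.12

$42.12


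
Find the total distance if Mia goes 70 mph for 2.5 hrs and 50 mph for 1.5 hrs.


Leg 1 distance:
70 x 2.5 = 175 miles
Leg 2 distance:
50 x 1.5 = 75 miles
Total distance:
175 + 75 = 250 miles

250 miles


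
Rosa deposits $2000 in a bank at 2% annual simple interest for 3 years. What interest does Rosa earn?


Use the formula I = P x R x T / 100
P x R x T = 2000 x 2 x 3 = 12000
I = 12000 / 100 = $120

$120


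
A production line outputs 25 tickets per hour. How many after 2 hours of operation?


Production rate: 25 tickets per hour
Time: 2 hours
Total: 25 x 2 = 50 tickets

50 tickets


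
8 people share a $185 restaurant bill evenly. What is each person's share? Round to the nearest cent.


Total bill: $185
Number of people: 8
Each pays: $185 / 8 = $23.125 ≈ $23.13

$23.13


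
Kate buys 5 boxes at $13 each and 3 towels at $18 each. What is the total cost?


Cost of boxes:
5 x $13 = $65
Cost of towels:
3 x $18 = $54
Add both:
$65 + $54 = $119

$119


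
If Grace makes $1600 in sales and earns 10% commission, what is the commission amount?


Convert rate to decimal:
10% = 0.1
Multiply by sales:
$1600 x 0.1 = $160

$160


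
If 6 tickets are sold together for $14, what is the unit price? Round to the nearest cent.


Total cost: $14
Number of items: 6
Unit price: $14 / 6 = $2.3333... ≈ $2.33

$2.33


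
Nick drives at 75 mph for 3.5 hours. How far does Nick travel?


Use the formula: distance = speed x time
Speed = 75 mph, Time = 3.5 hours
75 x 3.5 = 262.5 miles

262.5 miles


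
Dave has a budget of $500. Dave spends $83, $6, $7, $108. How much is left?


Add up expenses:
$83 + $6 + $7 + $108 = $204
Subtract from budget:
$500 - $204 = $296

$296


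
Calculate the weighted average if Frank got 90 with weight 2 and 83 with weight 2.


Weighted sum:
2 x 90 + 2 x 83 = 346
Total weight:
2 + 2 = 4
Weighted average:
346 / 4 = 86.5

86.5


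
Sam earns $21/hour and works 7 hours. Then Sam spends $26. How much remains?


Calculate earnings:
7 x $21 = $147
Subtract spending:
$147 - $26 = $121

$121


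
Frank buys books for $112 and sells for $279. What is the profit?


Selling price = $279
Cost price = $112
Profit = selling price - cost price:
Profit = $279 - $112 = $167

$167


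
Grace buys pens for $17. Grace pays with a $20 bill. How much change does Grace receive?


Start with the amount paid:
$20
Subtract the price:
$20 - $17 = $3

$3


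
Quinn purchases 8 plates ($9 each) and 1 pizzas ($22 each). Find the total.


Cost of plates:
8 x $9 = $72
Cost of pizzas:
1 x $22 = $22
Add both:
$72 + $22 = $94

$94
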